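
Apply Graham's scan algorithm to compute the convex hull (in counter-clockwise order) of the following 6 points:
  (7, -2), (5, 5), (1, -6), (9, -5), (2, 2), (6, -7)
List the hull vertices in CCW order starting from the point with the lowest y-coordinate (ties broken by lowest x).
Hull (CCW) = [(6, -7), (9, -5), (5, 5), (2, 2), (1, -6)]

Graham scan procedure:
  1. Find the pivot p₀ = point with lowest y (tie → lowest x): (6, -7).
  2. Sort the remaining points by polar angle around p₀.
  3. Walk through sorted points, maintaining a stack; pop the top while the last three entries make a non-left turn (cross product ≤ 0).
  4. Final stack is the convex hull in CCW order: (6, -7), (9, -5), (5, 5), (2, 2), (1, -6).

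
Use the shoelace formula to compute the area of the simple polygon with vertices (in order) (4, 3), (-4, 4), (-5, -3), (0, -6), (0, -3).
Area = 51

Shoelace formula: Area = (1/2) |Σ_i (x_i · y_{i+1} − x_{i+1} · y_i)| (indices mod n). Compute each cross term:
  (4)(4) − (-4)(3) = 28
  (-4)(-3) − (-5)(4) = 32
  (-5)(-6) − (0)(-3) = 30
  (0)(-3) − (0)(-6) = 0
  (0)(3) − (4)(-3) = 12
Sum = 102, so (signed) Area = 102/2 = 51, |Area| = 51.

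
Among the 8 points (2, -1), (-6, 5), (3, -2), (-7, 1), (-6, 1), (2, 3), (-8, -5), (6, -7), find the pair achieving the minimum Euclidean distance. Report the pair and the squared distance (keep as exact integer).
Pair = ((-7, 1), (-6, 1)); squared distance = 1

Compute all C(8, 2) = 28 pairwise squared distances (x_i − x_j)² + (y_i − y_j)². The minimum is 1, attained by the pair ((-7, 1), (-6, 1)).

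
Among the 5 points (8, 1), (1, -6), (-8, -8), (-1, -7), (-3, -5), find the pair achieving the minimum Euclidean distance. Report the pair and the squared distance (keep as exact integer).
Pair = ((1, -6), (-1, -7)); squared distance = 5

Compute all C(5, 2) = 10 pairwise squared distances (x_i − x_j)² + (y_i − y_j)². The minimum is 5, attained by the pair ((1, -6), (-1, -7)).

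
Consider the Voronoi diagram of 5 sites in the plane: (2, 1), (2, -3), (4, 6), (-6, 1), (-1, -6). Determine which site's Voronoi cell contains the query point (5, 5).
Nearest site = (4, 6)

The Voronoi cell of site s contains exactly those query points closer to s than to any other site. Compute squared distances from q = (5, 5) to each site:
  (4 − 5)² + (6 − 5)² = 2
  (2 − 5)² + (1 − 5)² = 25
  (2 − 5)² + (-3 − 5)² = 73
  (-6 − 5)² + (1 − 5)² = 137
  (-1 − 5)² + (-6 − 5)² = 157
Minimum is attained by (4, 6), so q lies in its Voronoi cell.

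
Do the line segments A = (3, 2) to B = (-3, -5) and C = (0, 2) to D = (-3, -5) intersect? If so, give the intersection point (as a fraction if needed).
Yes; intersection at (-3, -5) (t = 1 on AB, s = 1 on CD)

Parametrize AB as A + t(B − A) = (3 + -6 t, 2 + -7 t) and CD as C + s(D − C) = (0 + -3 s, 2 + -7 s). Solve the linear system for (t, s). Determinant = -21 ≠ 0, so a unique intersection of the containing lines exists. Solution: t = 1, s = 1 — both in [0, 1], so the segments cross. Intersection point: (-3, -5).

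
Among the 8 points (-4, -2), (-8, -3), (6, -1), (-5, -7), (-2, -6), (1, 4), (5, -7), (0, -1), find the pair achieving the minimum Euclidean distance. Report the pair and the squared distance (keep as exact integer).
Pair = ((-5, -7), (-2, -6)); squared distance = 10

Compute all C(8, 2) = 28 pairwise squared distances (x_i − x_j)² + (y_i − y_j)². The minimum is 10, attained by the pair ((-5, -7), (-2, -6)).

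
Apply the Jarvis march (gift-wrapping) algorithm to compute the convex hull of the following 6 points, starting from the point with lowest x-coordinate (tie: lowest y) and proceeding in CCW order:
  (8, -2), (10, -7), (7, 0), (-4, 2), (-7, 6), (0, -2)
Hull (CCW) = [(-7, 6), (-4, 2), (0, -2), (10, -7), (8, -2), (7, 0)]

Jarvis march: at each step, from the current hull vertex p, select the next vertex q as the point such that every other point lies strictly to the left of (or on) the directed line p → q. (Equivalently: for every other point r, the cross product (q − p) × (r − p) ≥ 0.)
Starting point (lowest x, tie lowest y): (-7, 6). Wrap until returning to start. Resulting hull: (-7, 6), (-4, 2), (0, -2), (10, -7), (8, -2), (7, 0).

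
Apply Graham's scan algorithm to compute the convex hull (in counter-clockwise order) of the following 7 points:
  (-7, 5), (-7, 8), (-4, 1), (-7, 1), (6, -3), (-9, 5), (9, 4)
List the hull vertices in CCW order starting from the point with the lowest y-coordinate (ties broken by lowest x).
Hull (CCW) = [(6, -3), (9, 4), (-7, 8), (-9, 5), (-7, 1)]

Graham scan procedure:
  1. Find the pivot p₀ = point with lowest y (tie → lowest x): (6, -3).
  2. Sort the remaining points by polar angle around p₀.
  3. Walk through sorted points, maintaining a stack; pop the top while the last three entries make a non-left turn (cross product ≤ 0).
  4. Final stack is the convex hull in CCW order: (6, -3), (9, 4), (-7, 8), (-9, 5), (-7, 1).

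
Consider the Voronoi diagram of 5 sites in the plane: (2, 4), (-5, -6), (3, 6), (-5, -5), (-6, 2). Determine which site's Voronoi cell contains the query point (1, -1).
Nearest site = (2, 4)

The Voronoi cell of site s contains exactly those query points closer to s than to any other site. Compute squared distances from q = (1, -1) to each site:
  (2 − 1)² + (4 − -1)² = 26
  (-5 − 1)² + (-5 − -1)² = 52
  (3 − 1)² + (6 − -1)² = 53
  (-6 − 1)² + (2 − -1)² = 58
  (-5 − 1)² + (-6 − -1)² = 61
Minimum is attained by (2, 4), so q lies in its Voronoi cell.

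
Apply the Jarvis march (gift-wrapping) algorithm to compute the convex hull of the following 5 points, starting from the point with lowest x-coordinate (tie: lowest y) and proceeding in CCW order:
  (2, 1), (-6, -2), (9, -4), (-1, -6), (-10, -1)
Hull (CCW) = [(-10, -1), (-1, -6), (9, -4), (2, 1)]

Jarvis march: at each step, from the current hull vertex p, select the next vertex q as the point such that every other point lies strictly to the left of (or on) the directed line p → q. (Equivalently: for every other point r, the cross product (q − p) × (r − p) ≥ 0.)
Starting point (lowest x, tie lowest y): (-10, -1). Wrap until returning to start. Resulting hull: (-10, -1), (-1, -6), (9, -4), (2, 1).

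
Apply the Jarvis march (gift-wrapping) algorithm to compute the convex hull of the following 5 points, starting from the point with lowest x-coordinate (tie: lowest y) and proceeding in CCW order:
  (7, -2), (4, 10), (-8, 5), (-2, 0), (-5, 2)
Hull (CCW) = [(-8, 5), (-5, 2), (-2, 0), (7, -2), (4, 10)]

Jarvis march: at each step, from the current hull vertex p, select the next vertex q as the point such that every other point lies strictly to the left of (or on) the directed line p → q. (Equivalently: for every other point r, the cross product (q − p) × (r − p) ≥ 0.)
Starting point (lowest x, tie lowest y): (-8, 5). Wrap until returning to start. Resulting hull: (-8, 5), (-5, 2), (-2, 0), (7, -2), (4, 10).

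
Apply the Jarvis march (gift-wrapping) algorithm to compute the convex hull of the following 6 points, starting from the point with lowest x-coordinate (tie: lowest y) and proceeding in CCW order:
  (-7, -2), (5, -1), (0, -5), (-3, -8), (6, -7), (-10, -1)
Hull (CCW) = [(-10, -1), (-3, -8), (6, -7), (5, -1)]

Jarvis march: at each step, from the current hull vertex p, select the next vertex q as the point such that every other point lies strictly to the left of (or on) the directed line p → q. (Equivalently: for every other point r, the cross product (q − p) × (r − p) ≥ 0.)
Starting point (lowest x, tie lowest y): (-10, -1). Wrap until returning to start. Resulting hull: (-10, -1), (-3, -8), (6, -7), (5, -1).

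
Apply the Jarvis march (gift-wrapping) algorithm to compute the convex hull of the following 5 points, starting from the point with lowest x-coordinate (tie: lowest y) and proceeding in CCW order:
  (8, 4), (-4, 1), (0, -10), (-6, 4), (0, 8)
Hull (CCW) = [(-6, 4), (0, -10), (8, 4), (0, 8)]

Jarvis march: at each step, from the current hull vertex p, select the next vertex q as the point such that every other point lies strictly to the left of (or on) the directed line p → q. (Equivalently: for every other point r, the cross product (q − p) × (r − p) ≥ 0.)
Starting point (lowest x, tie lowest y): (-6, 4). Wrap until returning to start. Resulting hull: (-6, 4), (0, -10), (8, 4), (0, 8).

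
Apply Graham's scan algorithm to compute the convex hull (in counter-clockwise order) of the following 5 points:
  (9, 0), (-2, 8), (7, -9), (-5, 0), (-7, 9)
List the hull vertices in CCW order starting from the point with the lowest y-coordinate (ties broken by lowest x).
Hull (CCW) = [(7, -9), (9, 0), (-2, 8), (-7, 9), (-5, 0)]

Graham scan procedure:
  1. Find the pivot p₀ = point with lowest y (tie → lowest x): (7, -9).
  2. Sort the remaining points by polar angle around p₀.
  3. Walk through sorted points, maintaining a stack; pop the top while the last three entries make a non-left turn (cross product ≤ 0).
  4. Final stack is the convex hull in CCW order: (7, -9), (9, 0), (-2, 8), (-7, 9), (-5, 0).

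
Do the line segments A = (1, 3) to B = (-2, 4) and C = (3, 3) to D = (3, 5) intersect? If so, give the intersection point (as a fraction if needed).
No (intersection of containing lines falls outside at least one segment)

Parametrize and solve: t = -2/3, s = -1/3. At least one of these is outside [0, 1], so the segments do not intersect.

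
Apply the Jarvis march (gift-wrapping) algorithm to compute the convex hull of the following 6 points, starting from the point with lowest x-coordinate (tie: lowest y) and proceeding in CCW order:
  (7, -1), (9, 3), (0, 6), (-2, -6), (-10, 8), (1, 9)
Hull (CCW) = [(-10, 8), (-2, -6), (7, -1), (9, 3), (1, 9)]

Jarvis march: at each step, from the current hull vertex p, select the next vertex q as the point such that every other point lies strictly to the left of (or on) the directed line p → q. (Equivalently: for every other point r, the cross product (q − p) × (r − p) ≥ 0.)
Starting point (lowest x, tie lowest y): (-10, 8). Wrap until returning to start. Resulting hull: (-10, 8), (-2, -6), (7, -1), (9, 3), (1, 9).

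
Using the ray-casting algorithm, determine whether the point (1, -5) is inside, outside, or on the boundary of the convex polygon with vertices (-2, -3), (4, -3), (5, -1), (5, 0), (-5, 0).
The point (1, -5) lies strictly outside the polygon

Cast a horizontal ray to the right from the query point and count how many polygon edges it crosses (each edge strictly once or zero times, handled with the usual half-open convention). 
Parity of crossings → even ⇒ outside.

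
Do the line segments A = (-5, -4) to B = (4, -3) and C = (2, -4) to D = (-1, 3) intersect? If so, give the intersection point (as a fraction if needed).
Yes; intersection at (37/22, -215/66) (t = 49/66 on AB, s = 7/66 on CD)

Parametrize AB as A + t(B − A) = (-5 + 9 t, -4 + 1 t) and CD as C + s(D − C) = (2 + -3 s, -4 + 7 s). Solve the linear system for (t, s). Determinant = -66 ≠ 0, so a unique intersection of the containing lines exists. Solution: t = 49/66, s = 7/66 — both in [0, 1], so the segments cross. Intersection point: (37/22, -215/66).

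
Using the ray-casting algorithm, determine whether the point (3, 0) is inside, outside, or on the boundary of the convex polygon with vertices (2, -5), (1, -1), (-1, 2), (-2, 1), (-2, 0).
The point (3, 0) lies strictly outside the polygon

Cast a horizontal ray to the right from the query point and count how many polygon edges it crosses (each edge strictly once or zero times, handled with the usual half-open convention). 
Parity of crossings → even ⇒ outside.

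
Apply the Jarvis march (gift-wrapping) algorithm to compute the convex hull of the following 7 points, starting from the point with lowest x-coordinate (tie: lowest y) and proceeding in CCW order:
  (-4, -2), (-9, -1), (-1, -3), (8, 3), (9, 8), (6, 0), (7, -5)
Hull (CCW) = [(-9, -1), (7, -5), (9, 8)]

Jarvis march: at each step, from the current hull vertex p, select the next vertex q as the point such that every other point lies strictly to the left of (or on) the directed line p → q. (Equivalently: for every other point r, the cross product (q − p) × (r − p) ≥ 0.)
Starting point (lowest x, tie lowest y): (-9, -1). Wrap until returning to start. Resulting hull: (-9, -1), (7, -5), (9, 8).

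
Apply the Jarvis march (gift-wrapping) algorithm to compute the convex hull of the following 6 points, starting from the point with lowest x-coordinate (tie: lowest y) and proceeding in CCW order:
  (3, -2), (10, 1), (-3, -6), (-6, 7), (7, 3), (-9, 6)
Hull (CCW) = [(-9, 6), (-3, -6), (10, 1), (7, 3), (-6, 7)]

Jarvis march: at each step, from the current hull vertex p, select the next vertex q as the point such that every other point lies strictly to the left of (or on) the directed line p → q. (Equivalently: for every other point r, the cross product (q − p) × (r − p) ≥ 0.)
Starting point (lowest x, tie lowest y): (-9, 6). Wrap until returning to start. Resulting hull: (-9, 6), (-3, -6), (10, 1), (7, 3), (-6, 7).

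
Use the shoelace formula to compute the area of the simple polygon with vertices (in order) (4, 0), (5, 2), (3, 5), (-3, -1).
Area = 43/2

Shoelace formula: Area = (1/2) |Σ_i (x_i · y_{i+1} − x_{i+1} · y_i)| (indices mod n). Compute each cross term:
  (4)(2) − (5)(0) = 8
  (5)(5) − (3)(2) = 19
  (3)(-1) − (-3)(5) = 12
  (-3)(0) − (4)(-1) = 4
Sum = 43, so (signed) Area = 43/2 = 43/2, |Area| = 43/2.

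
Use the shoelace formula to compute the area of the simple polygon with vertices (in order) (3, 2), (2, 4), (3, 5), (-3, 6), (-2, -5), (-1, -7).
Area = 47

Shoelace formula: Area = (1/2) |Σ_i (x_i · y_{i+1} − x_{i+1} · y_i)| (indices mod n). Compute each cross term:
  (3)(4) − (2)(2) = 8
  (2)(5) − (3)(4) = -2
  (3)(6) − (-3)(5) = 33
  (-3)(-5) − (-2)(6) = 27
  (-2)(-7) − (-1)(-5) = 9
  (-1)(2) − (3)(-7) = 19
Sum = 94, so (signed) Area = 94/2 = 47, |Area| = 47.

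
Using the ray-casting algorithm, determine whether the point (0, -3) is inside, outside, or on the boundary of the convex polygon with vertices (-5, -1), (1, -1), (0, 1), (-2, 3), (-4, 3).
The point (0, -3) lies strictly outside the polygon

Cast a horizontal ray to the right from the query point and count how many polygon edges it crosses (each edge strictly once or zero times, handled with the usual half-open convention). 
Parity of crossings → even ⇒ outside.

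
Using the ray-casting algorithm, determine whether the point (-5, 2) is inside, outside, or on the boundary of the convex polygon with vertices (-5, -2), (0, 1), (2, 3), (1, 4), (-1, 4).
The point (-5, 2) lies strictly outside the polygon

Cast a horizontal ray to the right from the query point and count how many polygon edges it crosses (each edge strictly once or zero times, handled with the usual half-open convention). 
Parity of crossings → even ⇒ outside.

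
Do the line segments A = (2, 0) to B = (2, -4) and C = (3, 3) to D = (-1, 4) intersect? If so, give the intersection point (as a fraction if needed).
No (intersection of containing lines falls outside at least one segment)

Parametrize and solve: t = -13/16, s = 1/4. At least one of these is outside [0, 1], so the segments do not intersect.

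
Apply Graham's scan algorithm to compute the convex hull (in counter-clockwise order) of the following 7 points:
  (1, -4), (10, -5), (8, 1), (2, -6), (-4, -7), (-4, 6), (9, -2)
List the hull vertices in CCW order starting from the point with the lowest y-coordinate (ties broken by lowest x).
Hull (CCW) = [(-4, -7), (10, -5), (8, 1), (-4, 6)]

Graham scan procedure:
  1. Find the pivot p₀ = point with lowest y (tie → lowest x): (-4, -7).
  2. Sort the remaining points by polar angle around p₀.
  3. Walk through sorted points, maintaining a stack; pop the top while the last three entries make a non-left turn (cross product ≤ 0).
  4. Final stack is the convex hull in CCW order: (-4, -7), (10, -5), (8, 1), (-4, 6).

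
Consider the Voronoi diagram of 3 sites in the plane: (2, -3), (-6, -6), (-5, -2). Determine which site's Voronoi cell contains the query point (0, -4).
Nearest site = (2, -3)

The Voronoi cell of site s contains exactly those query points closer to s than to any other site. Compute squared distances from q = (0, -4) to each site:
  (2 − 0)² + (-3 − -4)² = 5
  (-5 − 0)² + (-2 − -4)² = 29
  (-6 − 0)² + (-6 − -4)² = 40
Minimum is attained by (2, -3), so q lies in its Voronoi cell.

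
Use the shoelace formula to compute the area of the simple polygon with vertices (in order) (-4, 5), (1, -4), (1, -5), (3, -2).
Area = 15

Shoelace formula: Area = (1/2) |Σ_i (x_i · y_{i+1} − x_{i+1} · y_i)| (indices mod n). Compute each cross term:
  (-4)(-4) − (1)(5) = 11
  (1)(-5) − (1)(-4) = -1
  (1)(-2) − (3)(-5) = 13
  (3)(5) − (-4)(-2) = 7
Sum = 30, so (signed) Area = 30/2 = 15, |Area| = 15.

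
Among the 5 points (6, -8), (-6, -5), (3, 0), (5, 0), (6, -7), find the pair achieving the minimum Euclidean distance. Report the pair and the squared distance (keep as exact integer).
Pair = ((6, -8), (6, -7)); squared distance = 1

Compute all C(5, 2) = 10 pairwise squared distances (x_i − x_j)² + (y_i − y_j)². The minimum is 1, attained by the pair ((6, -8), (6, -7)).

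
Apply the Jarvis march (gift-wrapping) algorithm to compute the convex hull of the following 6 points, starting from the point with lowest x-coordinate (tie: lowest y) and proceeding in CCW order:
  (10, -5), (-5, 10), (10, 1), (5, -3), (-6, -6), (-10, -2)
Hull (CCW) = [(-10, -2), (-6, -6), (10, -5), (10, 1), (-5, 10)]

Jarvis march: at each step, from the current hull vertex p, select the next vertex q as the point such that every other point lies strictly to the left of (or on) the directed line p → q. (Equivalently: for every other point r, the cross product (q − p) × (r − p) ≥ 0.)
Starting point (lowest x, tie lowest y): (-10, -2). Wrap until returning to start. Resulting hull: (-10, -2), (-6, -6), (10, -5), (10, 1), (-5, 10).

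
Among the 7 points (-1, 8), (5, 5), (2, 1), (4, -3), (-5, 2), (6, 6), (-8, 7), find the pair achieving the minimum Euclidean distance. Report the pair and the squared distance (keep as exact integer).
Pair = ((5, 5), (6, 6)); squared distance = 2

Compute all C(7, 2) = 21 pairwise squared distances (x_i − x_j)² + (y_i − y_j)². The minimum is 2, attained by the pair ((5, 5), (6, 6)).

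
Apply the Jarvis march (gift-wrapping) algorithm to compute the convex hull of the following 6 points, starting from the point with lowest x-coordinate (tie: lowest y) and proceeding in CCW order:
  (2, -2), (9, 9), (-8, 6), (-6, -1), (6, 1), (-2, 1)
Hull (CCW) = [(-8, 6), (-6, -1), (2, -2), (6, 1), (9, 9)]

Jarvis march: at each step, from the current hull vertex p, select the next vertex q as the point such that every other point lies strictly to the left of (or on) the directed line p → q. (Equivalently: for every other point r, the cross product (q − p) × (r − p) ≥ 0.)
Starting point (lowest x, tie lowest y): (-8, 6). Wrap until returning to start. Resulting hull: (-8, 6), (-6, -1), (2, -2), (6, 1), (9, 9).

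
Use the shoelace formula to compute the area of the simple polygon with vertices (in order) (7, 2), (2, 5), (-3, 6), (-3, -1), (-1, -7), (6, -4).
Area = 185/2

Shoelace formula: Area = (1/2) |Σ_i (x_i · y_{i+1} − x_{i+1} · y_i)| (indices mod n). Compute each cross term:
  (7)(5) − (2)(2) = 31
  (2)(6) − (-3)(5) = 27
  (-3)(-1) − (-3)(6) = 21
  (-3)(-7) − (-1)(-1) = 20
  (-1)(-4) − (6)(-7) = 46
  (6)(2) − (7)(-4) = 40
Sum = 185, so (signed) Area = 185/2 = 185/2, |Area| = 185/2.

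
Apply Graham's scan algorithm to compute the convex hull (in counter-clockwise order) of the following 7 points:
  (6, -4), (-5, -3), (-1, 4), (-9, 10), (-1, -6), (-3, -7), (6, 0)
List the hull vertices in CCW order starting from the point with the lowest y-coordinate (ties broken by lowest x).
Hull (CCW) = [(-3, -7), (6, -4), (6, 0), (-9, 10), (-5, -3)]

Graham scan procedure:
  1. Find the pivot p₀ = point with lowest y (tie → lowest x): (-3, -7).
  2. Sort the remaining points by polar angle around p₀.
  3. Walk through sorted points, maintaining a stack; pop the top while the last three entries make a non-left turn (cross product ≤ 0).
  4. Final stack is the convex hull in CCW order: (-3, -7), (6, -4), (6, 0), (-9, 10), (-5, -3).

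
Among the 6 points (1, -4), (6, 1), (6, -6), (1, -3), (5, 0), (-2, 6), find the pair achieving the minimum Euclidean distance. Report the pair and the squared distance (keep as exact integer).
Pair = ((1, -4), (1, -3)); squared distance = 1

Compute all C(6, 2) = 15 pairwise squared distances (x_i − x_j)² + (y_i − y_j)². The minimum is 1, attained by the pair ((1, -4), (1, -3)).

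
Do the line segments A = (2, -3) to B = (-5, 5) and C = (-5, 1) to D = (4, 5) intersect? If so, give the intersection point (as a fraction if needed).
Yes; intersection at (-62/25, 53/25) (t = 16/25 on AB, s = 7/25 on CD)

Parametrize AB as A + t(B − A) = (2 + -7 t, -3 + 8 t) and CD as C + s(D − C) = (-5 + 9 s, 1 + 4 s). Solve the linear system for (t, s). Determinant = 100 ≠ 0, so a unique intersection of the containing lines exists. Solution: t = 16/25, s = 7/25 — both in [0, 1], so the segments cross. Intersection point: (-62/25, 53/25).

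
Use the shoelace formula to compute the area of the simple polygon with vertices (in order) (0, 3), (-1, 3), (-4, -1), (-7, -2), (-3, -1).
Area = 9/2

Shoelace formula: Area = (1/2) |Σ_i (x_i · y_{i+1} − x_{i+1} · y_i)| (indices mod n). Compute each cross term:
  (0)(3) − (-1)(3) = 3
  (-1)(-1) − (-4)(3) = 13
  (-4)(-2) − (-7)(-1) = 1
  (-7)(-1) − (-3)(-2) = 1
  (-3)(3) − (0)(-1) = -9
Sum = 9, so (signed) Area = 9/2 = 9/2, |Area| = 9/2.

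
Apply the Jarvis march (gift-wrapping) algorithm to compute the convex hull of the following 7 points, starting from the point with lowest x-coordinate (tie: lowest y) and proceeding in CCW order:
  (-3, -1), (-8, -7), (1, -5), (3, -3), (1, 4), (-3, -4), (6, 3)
Hull (CCW) = [(-8, -7), (1, -5), (3, -3), (6, 3), (1, 4)]

Jarvis march: at each step, from the current hull vertex p, select the next vertex q as the point such that every other point lies strictly to the left of (or on) the directed line p → q. (Equivalently: for every other point r, the cross product (q − p) × (r − p) ≥ 0.)
Starting point (lowest x, tie lowest y): (-8, -7). Wrap until returning to start. Resulting hull: (-8, -7), (1, -5), (3, -3), (6, 3), (1, 4).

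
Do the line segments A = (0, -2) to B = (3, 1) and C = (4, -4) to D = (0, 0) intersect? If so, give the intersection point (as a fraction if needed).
Yes; intersection at (1, -1) (t = 1/3 on AB, s = 3/4 on CD)

Parametrize AB as A + t(B − A) = (0 + 3 t, -2 + 3 t) and CD as C + s(D − C) = (4 + -4 s, -4 + 4 s). Solve the linear system for (t, s). Determinant = -24 ≠ 0, so a unique intersection of the containing lines exists. Solution: t = 1/3, s = 3/4 — both in [0, 1], so the segments cross. Intersection point: (1, -1).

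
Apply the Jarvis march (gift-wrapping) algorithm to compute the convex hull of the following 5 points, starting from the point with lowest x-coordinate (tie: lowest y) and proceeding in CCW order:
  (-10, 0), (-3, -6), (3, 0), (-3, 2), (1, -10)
Hull (CCW) = [(-10, 0), (1, -10), (3, 0), (-3, 2)]

Jarvis march: at each step, from the current hull vertex p, select the next vertex q as the point such that every other point lies strictly to the left of (or on) the directed line p → q. (Equivalently: for every other point r, the cross product (q − p) × (r − p) ≥ 0.)
Starting point (lowest x, tie lowest y): (-10, 0). Wrap until returning to start. Resulting hull: (-10, 0), (1, -10), (3, 0), (-3, 2).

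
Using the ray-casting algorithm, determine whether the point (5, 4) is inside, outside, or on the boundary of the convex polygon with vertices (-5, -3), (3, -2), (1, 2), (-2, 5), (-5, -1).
The point (5, 4) lies strictly outside the polygon

Cast a horizontal ray to the right from the query point and count how many polygon edges it crosses (each edge strictly once or zero times, handled with the usual half-open convention). 
Parity of crossings → even ⇒ outside.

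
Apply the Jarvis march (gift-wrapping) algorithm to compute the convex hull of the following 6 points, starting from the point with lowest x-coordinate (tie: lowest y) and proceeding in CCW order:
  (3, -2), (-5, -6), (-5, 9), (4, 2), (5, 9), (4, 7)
Hull (CCW) = [(-5, -6), (3, -2), (4, 2), (5, 9), (-5, 9)]

Jarvis march: at each step, from the current hull vertex p, select the next vertex q as the point such that every other point lies strictly to the left of (or on) the directed line p → q. (Equivalently: for every other point r, the cross product (q − p) × (r − p) ≥ 0.)
Starting point (lowest x, tie lowest y): (-5, -6). Wrap until returning to start. Resulting hull: (-5, -6), (3, -2), (4, 2), (5, 9), (-5, 9).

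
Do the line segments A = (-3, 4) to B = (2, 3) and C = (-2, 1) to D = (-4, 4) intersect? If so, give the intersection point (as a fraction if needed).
No (intersection of containing lines falls outside at least one segment)

Parametrize and solve: t = -3/13, s = 14/13. At least one of these is outside [0, 1], so the segments do not intersect.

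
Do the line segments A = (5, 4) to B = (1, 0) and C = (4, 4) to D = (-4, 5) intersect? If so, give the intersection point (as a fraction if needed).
No (intersection of containing lines falls outside at least one segment)

Parametrize and solve: t = 1/36, s = -1/9. At least one of these is outside [0, 1], so the segments do not intersect.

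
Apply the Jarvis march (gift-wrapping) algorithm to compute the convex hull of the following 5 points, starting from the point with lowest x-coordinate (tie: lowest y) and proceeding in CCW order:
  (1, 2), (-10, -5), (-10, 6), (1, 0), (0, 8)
Hull (CCW) = [(-10, -5), (1, 0), (1, 2), (0, 8), (-10, 6)]

Jarvis march: at each step, from the current hull vertex p, select the next vertex q as the point such that every other point lies strictly to the left of (or on) the directed line p → q. (Equivalently: for every other point r, the cross product (q − p) × (r − p) ≥ 0.)
Starting point (lowest x, tie lowest y): (-10, -5). Wrap until returning to start. Resulting hull: (-10, -5), (1, 0), (1, 2), (0, 8), (-10, 6).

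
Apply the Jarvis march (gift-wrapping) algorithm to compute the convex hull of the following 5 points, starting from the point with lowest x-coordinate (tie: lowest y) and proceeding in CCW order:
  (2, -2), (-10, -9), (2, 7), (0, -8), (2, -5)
Hull (CCW) = [(-10, -9), (0, -8), (2, -5), (2, 7)]

Jarvis march: at each step, from the current hull vertex p, select the next vertex q as the point such that every other point lies strictly to the left of (or on) the directed line p → q. (Equivalently: for every other point r, the cross product (q − p) × (r − p) ≥ 0.)
Starting point (lowest x, tie lowest y): (-10, -9). Wrap until returning to start. Resulting hull: (-10, -9), (0, -8), (2, -5), (2, 7).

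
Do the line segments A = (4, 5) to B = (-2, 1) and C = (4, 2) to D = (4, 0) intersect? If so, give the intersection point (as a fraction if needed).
No (intersection of containing lines falls outside at least one segment)

Parametrize and solve: t = 0, s = -3/2. At least one of these is outside [0, 1], so the segments do not intersect.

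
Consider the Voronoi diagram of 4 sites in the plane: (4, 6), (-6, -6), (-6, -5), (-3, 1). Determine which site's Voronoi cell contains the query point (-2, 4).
Nearest site = (-3, 1)

The Voronoi cell of site s contains exactly those query points closer to s than to any other site. Compute squared distances from q = (-2, 4) to each site:
  (-3 − -2)² + (1 − 4)² = 10
  (4 − -2)² + (6 − 4)² = 40
  (-6 − -2)² + (-5 − 4)² = 97
  (-6 − -2)² + (-6 − 4)² = 116
Minimum is attained by (-3, 1), so q lies in its Voronoi cell.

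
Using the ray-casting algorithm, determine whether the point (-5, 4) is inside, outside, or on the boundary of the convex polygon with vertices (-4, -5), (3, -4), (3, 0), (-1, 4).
The point (-5, 4) lies strictly outside the polygon

Cast a horizontal ray to the right from the query point and count how many polygon edges it crosses (each edge strictly once or zero times, handled with the usual half-open convention). 
Parity of crossings → even ⇒ outside.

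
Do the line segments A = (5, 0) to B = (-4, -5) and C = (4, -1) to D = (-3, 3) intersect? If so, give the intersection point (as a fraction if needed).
Yes; intersection at (256/71, -55/71) (t = 11/71 on AB, s = 4/71 on CD)

Parametrize AB as A + t(B − A) = (5 + -9 t, 0 + -5 t) and CD as C + s(D − C) = (4 + -7 s, -1 + 4 s). Solve the linear system for (t, s). Determinant = 71 ≠ 0, so a unique intersection of the containing lines exists. Solution: t = 11/71, s = 4/71 — both in [0, 1], so the segments cross. Intersection point: (256/71, -55/71).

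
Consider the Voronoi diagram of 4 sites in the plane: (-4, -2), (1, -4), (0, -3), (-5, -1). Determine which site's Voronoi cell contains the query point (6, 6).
Nearest site = (0, -3)

The Voronoi cell of site s contains exactly those query points closer to s than to any other site. Compute squared distances from q = (6, 6) to each site:
  (0 − 6)² + (-3 − 6)² = 117
  (1 − 6)² + (-4 − 6)² = 125
  (-4 − 6)² + (-2 − 6)² = 164
  (-5 − 6)² + (-1 − 6)² = 170
Minimum is attained by (0, -3), so q lies in its Voronoi cell.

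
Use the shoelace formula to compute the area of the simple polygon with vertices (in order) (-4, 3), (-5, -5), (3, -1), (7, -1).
Area = 38

Shoelace formula: Area = (1/2) |Σ_i (x_i · y_{i+1} − x_{i+1} · y_i)| (indices mod n). Compute each cross term:
  (-4)(-5) − (-5)(3) = 35
  (-5)(-1) − (3)(-5) = 20
  (3)(-1) − (7)(-1) = 4
  (7)(3) − (-4)(-1) = 17
Sum = 76, so (signed) Area = 76/2 = 38, |Area| = 38.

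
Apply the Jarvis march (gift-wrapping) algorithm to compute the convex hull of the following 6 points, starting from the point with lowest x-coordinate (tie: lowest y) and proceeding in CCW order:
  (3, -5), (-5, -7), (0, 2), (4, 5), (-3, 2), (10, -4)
Hull (CCW) = [(-5, -7), (10, -4), (4, 5), (-3, 2)]

Jarvis march: at each step, from the current hull vertex p, select the next vertex q as the point such that every other point lies strictly to the left of (or on) the directed line p → q. (Equivalently: for every other point r, the cross product (q − p) × (r − p) ≥ 0.)
Starting point (lowest x, tie lowest y): (-5, -7). Wrap until returning to start. Resulting hull: (-5, -7), (10, -4), (4, 5), (-3, 2).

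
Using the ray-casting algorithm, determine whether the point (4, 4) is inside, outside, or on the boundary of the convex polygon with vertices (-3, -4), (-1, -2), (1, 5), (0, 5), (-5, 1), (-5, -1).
The point (4, 4) lies strictly outside the polygon

Cast a horizontal ray to the right from the query point and count how many polygon edges it crosses (each edge strictly once or zero times, handled with the usual half-open convention). 
Parity of crossings → even ⇒ outside.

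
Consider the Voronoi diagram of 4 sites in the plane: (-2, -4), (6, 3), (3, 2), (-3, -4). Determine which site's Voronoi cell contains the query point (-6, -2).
Nearest site = (-3, -4)

The Voronoi cell of site s contains exactly those query points closer to s than to any other site. Compute squared distances from q = (-6, -2) to each site:
  (-3 − -6)² + (-4 − -2)² = 13
  (-2 − -6)² + (-4 − -2)² = 20
  (3 − -6)² + (2 − -2)² = 97
  (6 − -6)² + (3 − -2)² = 169
Minimum is attained by (-3, -4), so q lies in its Voronoi cell.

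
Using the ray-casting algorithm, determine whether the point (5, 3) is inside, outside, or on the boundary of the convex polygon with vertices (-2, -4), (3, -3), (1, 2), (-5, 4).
The point (5, 3) lies strictly outside the polygon

Cast a horizontal ray to the right from the query point and count how many polygon edges it crosses (each edge strictly once or zero times, handled with the usual half-open convention). 
Parity of crossings → even ⇒ outside.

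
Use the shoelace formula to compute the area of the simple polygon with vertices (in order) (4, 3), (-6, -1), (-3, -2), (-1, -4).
Area = 23

Shoelace formula: Area = (1/2) |Σ_i (x_i · y_{i+1} − x_{i+1} · y_i)| (indices mod n). Compute each cross term:
  (4)(-1) − (-6)(3) = 14
  (-6)(-2) − (-3)(-1) = 9
  (-3)(-4) − (-1)(-2) = 10
  (-1)(3) − (4)(-4) = 13
Sum = 46, so (signed) Area = 46/2 = 23, |Area| = 23.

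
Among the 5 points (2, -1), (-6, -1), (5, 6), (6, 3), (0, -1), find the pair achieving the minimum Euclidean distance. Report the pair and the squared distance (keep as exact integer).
Pair = ((2, -1), (0, -1)); squared distance = 4

Compute all C(5, 2) = 10 pairwise squared distances (x_i − x_j)² + (y_i − y_j)². The minimum is 4, attained by the pair ((2, -1), (0, -1)).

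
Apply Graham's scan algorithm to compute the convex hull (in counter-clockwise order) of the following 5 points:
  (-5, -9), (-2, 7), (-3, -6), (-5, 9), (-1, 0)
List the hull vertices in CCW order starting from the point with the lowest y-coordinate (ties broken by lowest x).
Hull (CCW) = [(-5, -9), (-3, -6), (-1, 0), (-2, 7), (-5, 9)]

Graham scan procedure:
  1. Find the pivot p₀ = point with lowest y (tie → lowest x): (-5, -9).
  2. Sort the remaining points by polar angle around p₀.
  3. Walk through sorted points, maintaining a stack; pop the top while the last three entries make a non-left turn (cross product ≤ 0).
  4. Final stack is the convex hull in CCW order: (-5, -9), (-3, -6), (-1, 0), (-2, 7), (-5, 9).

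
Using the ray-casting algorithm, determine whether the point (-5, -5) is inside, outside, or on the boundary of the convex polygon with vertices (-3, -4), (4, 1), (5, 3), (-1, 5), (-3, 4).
The point (-5, -5) lies strictly outside the polygon

Cast a horizontal ray to the right from the query point and count how many polygon edges it crosses (each edge strictly once or zero times, handled with the usual half-open convention). 
Parity of crossings → even ⇒ outside.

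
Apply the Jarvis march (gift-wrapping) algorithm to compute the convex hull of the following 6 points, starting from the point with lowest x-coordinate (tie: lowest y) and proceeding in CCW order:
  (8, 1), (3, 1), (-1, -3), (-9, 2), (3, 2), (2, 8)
Hull (CCW) = [(-9, 2), (-1, -3), (8, 1), (2, 8)]

Jarvis march: at each step, from the current hull vertex p, select the next vertex q as the point such that every other point lies strictly to the left of (or on) the directed line p → q. (Equivalently: for every other point r, the cross product (q − p) × (r − p) ≥ 0.)
Starting point (lowest x, tie lowest y): (-9, 2). Wrap until returning to start. Resulting hull: (-9, 2), (-1, -3), (8, 1), (2, 8).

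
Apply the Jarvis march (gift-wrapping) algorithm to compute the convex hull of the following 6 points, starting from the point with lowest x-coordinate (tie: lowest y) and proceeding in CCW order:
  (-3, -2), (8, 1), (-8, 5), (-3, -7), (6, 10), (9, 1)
Hull (CCW) = [(-8, 5), (-3, -7), (9, 1), (6, 10)]

Jarvis march: at each step, from the current hull vertex p, select the next vertex q as the point such that every other point lies strictly to the left of (or on) the directed line p → q. (Equivalently: for every other point r, the cross product (q − p) × (r − p) ≥ 0.)
Starting point (lowest x, tie lowest y): (-8, 5). Wrap until returning to start. Resulting hull: (-8, 5), (-3, -7), (9, 1), (6, 10).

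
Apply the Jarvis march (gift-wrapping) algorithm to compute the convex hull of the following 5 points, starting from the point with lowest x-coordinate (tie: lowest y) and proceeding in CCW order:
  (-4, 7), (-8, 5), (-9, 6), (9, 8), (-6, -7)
Hull (CCW) = [(-9, 6), (-6, -7), (9, 8), (-4, 7)]

Jarvis march: at each step, from the current hull vertex p, select the next vertex q as the point such that every other point lies strictly to the left of (or on) the directed line p → q. (Equivalently: for every other point r, the cross product (q − p) × (r − p) ≥ 0.)
Starting point (lowest x, tie lowest y): (-9, 6). Wrap until returning to start. Resulting hull: (-9, 6), (-6, -7), (9, 8), (-4, 7).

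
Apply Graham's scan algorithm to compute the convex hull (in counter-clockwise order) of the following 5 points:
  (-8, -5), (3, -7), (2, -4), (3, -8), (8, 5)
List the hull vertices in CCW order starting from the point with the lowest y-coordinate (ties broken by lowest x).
Hull (CCW) = [(3, -8), (8, 5), (-8, -5)]

Graham scan procedure:
  1. Find the pivot p₀ = point with lowest y (tie → lowest x): (3, -8).
  2. Sort the remaining points by polar angle around p₀.
  3. Walk through sorted points, maintaining a stack; pop the top while the last three entries make a non-left turn (cross product ≤ 0).
  4. Final stack is the convex hull in CCW order: (3, -8), (8, 5), (-8, -5).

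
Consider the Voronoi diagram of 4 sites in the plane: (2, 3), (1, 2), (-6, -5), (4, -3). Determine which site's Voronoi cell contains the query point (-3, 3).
Nearest site = (1, 2)

The Voronoi cell of site s contains exactly those query points closer to s than to any other site. Compute squared distances from q = (-3, 3) to each site:
  (1 − -3)² + (2 − 3)² = 17
  (2 − -3)² + (3 − 3)² = 25
  (-6 − -3)² + (-5 − 3)² = 73
  (4 − -3)² + (-3 − 3)² = 85
Minimum is attained by (1, 2), so q lies in its Voronoi cell.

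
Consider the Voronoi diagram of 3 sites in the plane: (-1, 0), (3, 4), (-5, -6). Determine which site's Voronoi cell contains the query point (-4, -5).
Nearest site = (-5, -6)

The Voronoi cell of site s contains exactly those query points closer to s than to any other site. Compute squared distances from q = (-4, -5) to each site:
  (-5 − -4)² + (-6 − -5)² = 2
  (-1 − -4)² + (0 − -5)² = 34
  (3 − -4)² + (4 − -5)² = 130
Minimum is attained by (-5, -6), so q lies in its Voronoi cell.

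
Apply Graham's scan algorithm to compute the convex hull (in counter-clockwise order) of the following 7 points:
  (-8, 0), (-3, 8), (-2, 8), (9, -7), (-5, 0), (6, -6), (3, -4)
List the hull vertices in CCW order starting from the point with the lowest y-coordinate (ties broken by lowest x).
Hull (CCW) = [(9, -7), (-2, 8), (-3, 8), (-8, 0), (6, -6)]

Graham scan procedure:
  1. Find the pivot p₀ = point with lowest y (tie → lowest x): (9, -7).
  2. Sort the remaining points by polar angle around p₀.
  3. Walk through sorted points, maintaining a stack; pop the top while the last three entries make a non-left turn (cross product ≤ 0).
  4. Final stack is the convex hull in CCW order: (9, -7), (-2, 8), (-3, 8), (-8, 0), (6, -6).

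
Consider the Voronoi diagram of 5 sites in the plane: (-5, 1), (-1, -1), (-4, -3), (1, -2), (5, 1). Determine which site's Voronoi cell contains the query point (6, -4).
Nearest site = (5, 1)

The Voronoi cell of site s contains exactly those query points closer to s than to any other site. Compute squared distances from q = (6, -4) to each site:
  (5 − 6)² + (1 − -4)² = 26
  (1 − 6)² + (-2 − -4)² = 29
  (-1 − 6)² + (-1 − -4)² = 58
  (-4 − 6)² + (-3 − -4)² = 101
  (-5 − 6)² + (1 − -4)² = 146
Minimum is attained by (5, 1), so q lies in its Voronoi cell.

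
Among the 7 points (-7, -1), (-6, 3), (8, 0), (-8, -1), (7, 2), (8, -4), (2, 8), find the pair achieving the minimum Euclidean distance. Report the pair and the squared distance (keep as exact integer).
Pair = ((-7, -1), (-8, -1)); squared distance = 1

Compute all C(7, 2) = 21 pairwise squared distances (x_i − x_j)² + (y_i − y_j)². The minimum is 1, attained by the pair ((-7, -1), (-8, -1)).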